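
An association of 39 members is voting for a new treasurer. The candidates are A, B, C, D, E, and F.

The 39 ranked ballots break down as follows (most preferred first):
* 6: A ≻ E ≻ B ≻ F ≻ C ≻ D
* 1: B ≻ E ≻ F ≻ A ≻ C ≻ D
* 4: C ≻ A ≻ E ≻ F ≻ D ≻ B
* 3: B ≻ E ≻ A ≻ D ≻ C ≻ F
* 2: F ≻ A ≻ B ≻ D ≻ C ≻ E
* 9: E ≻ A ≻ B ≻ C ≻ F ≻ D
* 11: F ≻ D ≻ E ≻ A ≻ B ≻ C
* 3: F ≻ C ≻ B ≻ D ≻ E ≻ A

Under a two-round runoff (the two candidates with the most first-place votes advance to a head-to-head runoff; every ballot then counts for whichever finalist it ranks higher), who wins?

E

Round 1 first-place votes: A 6, B 4, C 4, D 0, E 9, F 16. F and E advance.
Runoff: F is ranked above E on 16 ballots, E above F on 23.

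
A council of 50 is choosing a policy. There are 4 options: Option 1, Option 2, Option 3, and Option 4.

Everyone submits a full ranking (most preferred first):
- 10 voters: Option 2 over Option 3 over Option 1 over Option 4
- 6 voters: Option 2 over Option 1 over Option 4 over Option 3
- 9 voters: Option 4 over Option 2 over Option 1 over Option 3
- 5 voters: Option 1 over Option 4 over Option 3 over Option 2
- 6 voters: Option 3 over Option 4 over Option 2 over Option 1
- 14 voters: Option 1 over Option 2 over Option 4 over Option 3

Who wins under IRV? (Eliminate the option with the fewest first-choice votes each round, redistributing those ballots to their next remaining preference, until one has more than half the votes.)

Option 2

Round 1: Option 1 19, Option 2 16, Option 3 6, Option 4 9. Option 3 eliminated.
Round 2: Option 1 19, Option 2 16, Option 4 15. Option 4 eliminated.
Round 3: Option 1 19, Option 2 31. Option 2 has a majority (≥26).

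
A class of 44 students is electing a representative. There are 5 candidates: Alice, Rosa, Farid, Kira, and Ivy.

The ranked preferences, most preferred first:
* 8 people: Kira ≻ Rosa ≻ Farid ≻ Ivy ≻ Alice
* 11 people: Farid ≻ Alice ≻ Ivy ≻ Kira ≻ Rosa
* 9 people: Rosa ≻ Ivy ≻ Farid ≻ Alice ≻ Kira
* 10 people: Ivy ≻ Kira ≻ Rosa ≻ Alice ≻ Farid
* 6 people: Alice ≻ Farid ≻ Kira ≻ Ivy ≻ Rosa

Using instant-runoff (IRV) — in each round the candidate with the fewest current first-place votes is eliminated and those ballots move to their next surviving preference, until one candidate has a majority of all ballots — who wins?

Round 1: Alice 6, Rosa 9, Farid 11, Kira 8, Ivy 10. Alice eliminated.
Round 2: Rosa 9, Farid 17, Kira 8, Ivy 10. Kira eliminated.
Round 3: Rosa 17, Farid 17, Ivy 10. Ivy eliminated.
Round 4: Rosa 27, Farid 17. Rosa has a majority (≥23).

Rosa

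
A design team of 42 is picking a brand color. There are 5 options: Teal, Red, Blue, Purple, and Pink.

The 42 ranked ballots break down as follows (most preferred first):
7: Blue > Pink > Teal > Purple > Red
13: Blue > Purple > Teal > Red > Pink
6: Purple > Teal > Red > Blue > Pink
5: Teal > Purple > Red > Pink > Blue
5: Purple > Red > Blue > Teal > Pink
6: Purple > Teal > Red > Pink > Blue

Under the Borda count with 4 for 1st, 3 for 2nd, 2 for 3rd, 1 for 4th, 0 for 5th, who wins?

Teal: 7×2 + 13×2 + 6×3 + 5×4 + 5×1 + 6×3 = 101
Red: 7×0 + 13×1 + 6×2 + 5×2 + 5×3 + 6×2 = 62
Blue: 7×4 + 13×4 + 6×1 + 5×0 + 5×2 + 6×0 = 96
Purple: 7×1 + 13×3 + 6×4 + 5×3 + 5×4 + 6×4 = 129
Pink: 7×3 + 13×0 + 6×0 + 5×1 + 5×0 + 6×1 = 32

Purple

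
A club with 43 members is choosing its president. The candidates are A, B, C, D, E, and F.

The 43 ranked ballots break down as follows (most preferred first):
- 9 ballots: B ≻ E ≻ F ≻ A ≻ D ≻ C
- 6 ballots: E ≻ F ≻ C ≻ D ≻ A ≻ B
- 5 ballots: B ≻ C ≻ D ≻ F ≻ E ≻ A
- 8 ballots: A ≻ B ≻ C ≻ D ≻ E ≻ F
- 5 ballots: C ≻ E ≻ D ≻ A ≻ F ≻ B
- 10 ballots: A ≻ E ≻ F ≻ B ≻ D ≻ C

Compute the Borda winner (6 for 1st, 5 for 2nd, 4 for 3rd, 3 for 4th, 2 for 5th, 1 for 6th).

E

A: 9×3 + 6×2 + 5×1 + 8×6 + 5×3 + 10×6 = 167
B: 9×6 + 6×1 + 5×6 + 8×5 + 5×1 + 10×3 = 165
C: 9×1 + 6×4 + 5×5 + 8×4 + 5×6 + 10×1 = 130
D: 9×2 + 6×3 + 5×4 + 8×3 + 5×4 + 10×2 = 120
E: 9×5 + 6×6 + 5×2 + 8×2 + 5×5 + 10×5 = 182
F: 9×4 + 6×5 + 5×3 + 8×1 + 5×2 + 10×4 = 139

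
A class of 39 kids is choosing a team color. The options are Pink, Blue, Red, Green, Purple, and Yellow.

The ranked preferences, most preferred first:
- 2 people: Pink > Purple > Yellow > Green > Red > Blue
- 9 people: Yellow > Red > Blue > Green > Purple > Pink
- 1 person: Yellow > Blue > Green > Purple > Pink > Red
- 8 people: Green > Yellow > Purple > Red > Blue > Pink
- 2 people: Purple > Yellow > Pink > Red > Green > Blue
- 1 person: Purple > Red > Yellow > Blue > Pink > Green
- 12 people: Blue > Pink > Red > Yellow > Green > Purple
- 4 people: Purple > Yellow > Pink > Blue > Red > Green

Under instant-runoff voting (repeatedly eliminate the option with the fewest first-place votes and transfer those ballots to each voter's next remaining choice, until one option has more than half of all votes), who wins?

Yellow

Round 1: Pink 2, Blue 12, Red 0, Green 8, Purple 7, Yellow 10. Red eliminated.
Round 2: Pink 2, Blue 12, Green 8, Purple 7, Yellow 10. Pink eliminated.
Round 3: Blue 12, Green 8, Purple 9, Yellow 10. Green eliminated.
Round 4: Blue 12, Purple 9, Yellow 18. Purple eliminated.
Round 5: Blue 12, Yellow 27. Yellow has a majority (≥20).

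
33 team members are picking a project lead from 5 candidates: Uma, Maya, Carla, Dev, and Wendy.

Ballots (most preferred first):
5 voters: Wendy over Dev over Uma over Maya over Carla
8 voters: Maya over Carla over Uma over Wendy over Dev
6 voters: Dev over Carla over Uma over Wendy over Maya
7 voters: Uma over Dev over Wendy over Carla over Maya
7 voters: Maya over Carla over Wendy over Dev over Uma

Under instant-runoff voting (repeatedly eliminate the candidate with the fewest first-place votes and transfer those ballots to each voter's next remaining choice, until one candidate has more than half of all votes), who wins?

Round 1: Uma 7, Maya 15, Carla 0, Dev 6, Wendy 5. Carla eliminated.
Round 2: Uma 7, Maya 15, Dev 6, Wendy 5. Wendy eliminated.
Round 3: Uma 7, Maya 15, Dev 11. Uma eliminated.
Round 4: Maya 15, Dev 18. Dev has a majority (≥17).

Dev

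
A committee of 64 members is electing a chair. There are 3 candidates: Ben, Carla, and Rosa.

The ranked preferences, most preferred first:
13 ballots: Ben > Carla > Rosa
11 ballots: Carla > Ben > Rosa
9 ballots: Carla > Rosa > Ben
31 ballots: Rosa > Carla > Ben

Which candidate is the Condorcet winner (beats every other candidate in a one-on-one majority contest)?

Carla

Carla vs Ben: 51–13
Carla vs Rosa: 33–31
Carla beats every other candidate.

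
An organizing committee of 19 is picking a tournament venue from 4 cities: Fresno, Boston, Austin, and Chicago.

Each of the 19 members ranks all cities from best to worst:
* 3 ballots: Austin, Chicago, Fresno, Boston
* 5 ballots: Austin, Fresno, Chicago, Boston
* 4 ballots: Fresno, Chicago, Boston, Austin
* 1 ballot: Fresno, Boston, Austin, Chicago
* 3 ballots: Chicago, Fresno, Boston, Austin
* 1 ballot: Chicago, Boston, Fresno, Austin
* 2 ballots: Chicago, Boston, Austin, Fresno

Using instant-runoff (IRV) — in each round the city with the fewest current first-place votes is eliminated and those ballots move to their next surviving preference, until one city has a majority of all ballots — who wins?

Round 1: Fresno 5, Boston 0, Austin 8, Chicago 6. Boston eliminated.
Round 2: Fresno 5, Austin 8, Chicago 6. Fresno eliminated.
Round 3: Austin 9, Chicago 10. Chicago has a majority (≥10).

Chicago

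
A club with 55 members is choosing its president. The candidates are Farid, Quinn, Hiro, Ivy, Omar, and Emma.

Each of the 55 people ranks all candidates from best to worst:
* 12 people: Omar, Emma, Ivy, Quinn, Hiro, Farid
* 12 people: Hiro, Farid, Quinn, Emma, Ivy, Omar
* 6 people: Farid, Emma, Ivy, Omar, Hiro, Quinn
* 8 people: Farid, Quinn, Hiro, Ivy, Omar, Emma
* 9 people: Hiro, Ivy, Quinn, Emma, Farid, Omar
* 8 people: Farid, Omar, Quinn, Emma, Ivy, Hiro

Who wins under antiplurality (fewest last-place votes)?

Last-place votes: Farid 12, Quinn 6, Hiro 8, Ivy 0, Omar 21, Emma 8.

Ivy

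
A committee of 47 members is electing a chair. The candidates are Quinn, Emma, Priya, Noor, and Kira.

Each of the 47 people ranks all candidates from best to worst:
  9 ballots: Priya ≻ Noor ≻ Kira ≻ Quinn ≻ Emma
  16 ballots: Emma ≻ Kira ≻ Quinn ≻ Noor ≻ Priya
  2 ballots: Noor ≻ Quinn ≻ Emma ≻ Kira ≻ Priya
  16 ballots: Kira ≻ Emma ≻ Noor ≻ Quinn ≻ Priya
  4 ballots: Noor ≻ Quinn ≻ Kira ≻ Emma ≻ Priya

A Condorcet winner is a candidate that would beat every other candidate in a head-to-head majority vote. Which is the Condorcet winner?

Kira

Kira vs Quinn: 41–6
Kira vs Emma: 29–18
Kira vs Priya: 38–9
Kira vs Noor: 32–15
Kira beats every other candidate.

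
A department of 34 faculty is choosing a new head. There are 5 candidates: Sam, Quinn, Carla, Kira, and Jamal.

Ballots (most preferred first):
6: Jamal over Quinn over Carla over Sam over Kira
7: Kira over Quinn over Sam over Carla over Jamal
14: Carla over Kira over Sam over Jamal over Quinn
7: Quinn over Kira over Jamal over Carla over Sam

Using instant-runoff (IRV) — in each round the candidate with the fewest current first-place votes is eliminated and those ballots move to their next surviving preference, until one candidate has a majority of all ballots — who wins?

Round 1: Sam 0, Quinn 7, Carla 14, Kira 7, Jamal 6. Sam eliminated.
Round 2: Quinn 7, Carla 14, Kira 7, Jamal 6. Jamal eliminated.
Round 3: Quinn 13, Carla 14, Kira 7. Kira eliminated.
Round 4: Quinn 20, Carla 14. Quinn has a majority (≥18).

Quinn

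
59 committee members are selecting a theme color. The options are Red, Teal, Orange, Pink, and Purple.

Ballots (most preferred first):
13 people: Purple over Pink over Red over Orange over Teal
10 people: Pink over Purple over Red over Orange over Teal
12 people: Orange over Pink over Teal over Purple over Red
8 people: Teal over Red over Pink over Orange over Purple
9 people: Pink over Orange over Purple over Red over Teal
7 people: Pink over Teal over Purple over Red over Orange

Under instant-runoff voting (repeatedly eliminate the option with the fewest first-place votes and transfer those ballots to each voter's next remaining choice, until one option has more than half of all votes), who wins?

Pink

Round 1: Red 0, Teal 8, Orange 12, Pink 26, Purple 13. Red eliminated.
Round 2: Teal 8, Orange 12, Pink 26, Purple 13. Teal eliminated.
Round 3: Orange 12, Pink 34, Purple 13. Pink has a majority (≥30).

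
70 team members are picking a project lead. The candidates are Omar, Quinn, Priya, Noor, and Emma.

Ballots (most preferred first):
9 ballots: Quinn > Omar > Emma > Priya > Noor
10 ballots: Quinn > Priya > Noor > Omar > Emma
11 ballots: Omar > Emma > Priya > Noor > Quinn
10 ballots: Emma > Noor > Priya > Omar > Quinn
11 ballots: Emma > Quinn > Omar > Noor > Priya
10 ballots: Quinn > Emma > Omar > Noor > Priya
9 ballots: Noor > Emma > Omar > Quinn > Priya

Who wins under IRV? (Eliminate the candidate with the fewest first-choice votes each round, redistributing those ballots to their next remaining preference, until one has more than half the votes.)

Round 1: Omar 11, Quinn 29, Priya 0, Noor 9, Emma 21. Priya eliminated.
Round 2: Omar 11, Quinn 29, Noor 9, Emma 21. Noor eliminated.
Round 3: Omar 11, Quinn 29, Emma 30. Omar eliminated.
Round 4: Quinn 29, Emma 41. Emma has a majority (≥36).

Emma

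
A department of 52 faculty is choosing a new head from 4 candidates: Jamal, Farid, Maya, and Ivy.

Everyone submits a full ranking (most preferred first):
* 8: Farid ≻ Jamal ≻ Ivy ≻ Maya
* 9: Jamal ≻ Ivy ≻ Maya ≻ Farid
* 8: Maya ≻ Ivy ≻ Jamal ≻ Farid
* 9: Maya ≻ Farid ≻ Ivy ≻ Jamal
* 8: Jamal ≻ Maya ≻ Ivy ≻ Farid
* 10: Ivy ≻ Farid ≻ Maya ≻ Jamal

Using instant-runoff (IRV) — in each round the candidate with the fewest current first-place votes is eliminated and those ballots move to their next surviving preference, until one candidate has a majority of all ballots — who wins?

Round 1: Jamal 17, Farid 8, Maya 17, Ivy 10. Farid eliminated.
Round 2: Jamal 25, Maya 17, Ivy 10. Ivy eliminated.
Round 3: Jamal 25, Maya 27. Maya has a majority (≥27).

Maya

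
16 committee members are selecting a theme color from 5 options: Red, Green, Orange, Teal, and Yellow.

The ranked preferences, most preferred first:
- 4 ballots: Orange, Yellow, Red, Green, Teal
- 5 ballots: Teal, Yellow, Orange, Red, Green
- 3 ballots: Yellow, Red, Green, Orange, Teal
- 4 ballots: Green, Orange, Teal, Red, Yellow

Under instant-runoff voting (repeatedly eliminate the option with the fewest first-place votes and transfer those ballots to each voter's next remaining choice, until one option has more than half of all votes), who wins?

Round 1: Red 0, Green 4, Orange 4, Teal 5, Yellow 3. Red eliminated.
Round 2: Green 4, Orange 4, Teal 5, Yellow 3. Yellow eliminated.
Round 3: Green 7, Orange 4, Teal 5. Orange eliminated.
Round 4: Green 11, Teal 5. Green has a majority (≥9).

Green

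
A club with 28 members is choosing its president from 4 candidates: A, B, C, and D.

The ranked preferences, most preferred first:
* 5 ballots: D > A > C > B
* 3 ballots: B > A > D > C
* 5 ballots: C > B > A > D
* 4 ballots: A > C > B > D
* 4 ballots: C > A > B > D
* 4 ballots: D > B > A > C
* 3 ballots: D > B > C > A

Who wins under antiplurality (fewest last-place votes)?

Last-place votes: A 3, B 5, C 7, D 13.

A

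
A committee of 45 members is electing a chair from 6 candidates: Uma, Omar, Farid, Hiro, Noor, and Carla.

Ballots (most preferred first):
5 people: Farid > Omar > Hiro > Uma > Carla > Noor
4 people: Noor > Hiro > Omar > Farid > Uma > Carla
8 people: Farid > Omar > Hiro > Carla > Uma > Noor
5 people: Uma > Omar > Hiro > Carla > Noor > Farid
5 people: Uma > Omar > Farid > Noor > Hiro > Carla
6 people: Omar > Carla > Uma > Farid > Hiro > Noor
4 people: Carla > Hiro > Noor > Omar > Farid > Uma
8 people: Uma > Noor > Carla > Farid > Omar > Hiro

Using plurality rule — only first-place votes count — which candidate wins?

First-place votes: Uma 18, Omar 6, Farid 13, Hiro 0, Noor 4, Carla 4.

Uma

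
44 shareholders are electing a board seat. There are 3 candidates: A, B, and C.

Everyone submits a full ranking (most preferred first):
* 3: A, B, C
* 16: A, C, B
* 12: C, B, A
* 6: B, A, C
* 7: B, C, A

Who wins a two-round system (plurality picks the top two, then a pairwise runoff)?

B

Round 1 first-place votes: A 19, B 13, C 12. A and B advance.
Runoff: A is ranked above B on 19 ballots, B above A on 25.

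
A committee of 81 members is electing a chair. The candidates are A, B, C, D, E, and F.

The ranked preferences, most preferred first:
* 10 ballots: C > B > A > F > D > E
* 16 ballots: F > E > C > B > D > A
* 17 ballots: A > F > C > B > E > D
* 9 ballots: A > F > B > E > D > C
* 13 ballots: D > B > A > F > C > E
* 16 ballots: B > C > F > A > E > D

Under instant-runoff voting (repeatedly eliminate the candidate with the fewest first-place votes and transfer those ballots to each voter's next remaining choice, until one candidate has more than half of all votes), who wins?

Round 1: A 26, B 16, C 10, D 13, E 0, F 16. E eliminated.
Round 2: A 26, B 16, C 10, D 13, F 16. C eliminated.
Round 3: A 26, B 26, D 13, F 16. D eliminated.
Round 4: A 26, B 39, F 16. F eliminated.
Round 5: A 26, B 55. B has a majority (≥41).

B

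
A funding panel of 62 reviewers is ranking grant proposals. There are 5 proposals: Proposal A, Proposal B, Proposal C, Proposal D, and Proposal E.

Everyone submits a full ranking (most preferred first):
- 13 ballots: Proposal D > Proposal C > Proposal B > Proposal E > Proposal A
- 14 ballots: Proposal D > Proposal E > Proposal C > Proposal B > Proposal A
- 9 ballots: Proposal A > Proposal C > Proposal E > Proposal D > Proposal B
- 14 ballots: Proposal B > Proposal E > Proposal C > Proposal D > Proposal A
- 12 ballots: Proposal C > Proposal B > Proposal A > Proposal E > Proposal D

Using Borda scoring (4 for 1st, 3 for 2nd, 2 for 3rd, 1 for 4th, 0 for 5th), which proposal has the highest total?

Proposal C

Proposal A: 13×0 + 14×0 + 9×4 + 14×0 + 12×2 = 60
Proposal B: 13×2 + 14×1 + 9×0 + 14×4 + 12×3 = 132
Proposal C: 13×3 + 14×2 + 9×3 + 14×2 + 12×4 = 170
Proposal D: 13×4 + 14×4 + 9×1 + 14×1 + 12×0 = 131
Proposal E: 13×1 + 14×3 + 9×2 + 14×3 + 12×1 = 127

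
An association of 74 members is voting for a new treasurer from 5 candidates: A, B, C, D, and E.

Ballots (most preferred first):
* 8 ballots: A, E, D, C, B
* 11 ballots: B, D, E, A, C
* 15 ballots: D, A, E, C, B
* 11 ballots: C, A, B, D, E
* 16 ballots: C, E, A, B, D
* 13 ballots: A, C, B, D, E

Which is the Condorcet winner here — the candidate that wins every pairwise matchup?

A

A vs B: 63–11
A vs C: 47–27
A vs D: 48–26
A vs E: 47–27
A beats every other candidate.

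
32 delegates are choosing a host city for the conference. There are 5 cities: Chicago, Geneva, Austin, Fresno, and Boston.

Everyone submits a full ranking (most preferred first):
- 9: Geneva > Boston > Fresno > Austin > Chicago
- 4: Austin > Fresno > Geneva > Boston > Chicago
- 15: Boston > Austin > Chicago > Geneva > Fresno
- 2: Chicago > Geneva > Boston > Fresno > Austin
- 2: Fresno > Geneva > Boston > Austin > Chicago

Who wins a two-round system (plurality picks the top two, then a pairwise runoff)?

Geneva

Round 1 first-place votes: Chicago 2, Geneva 9, Austin 4, Fresno 2, Boston 15. Boston and Geneva advance.
Runoff: Boston is ranked above Geneva on 15 ballots, Geneva above Boston on 17.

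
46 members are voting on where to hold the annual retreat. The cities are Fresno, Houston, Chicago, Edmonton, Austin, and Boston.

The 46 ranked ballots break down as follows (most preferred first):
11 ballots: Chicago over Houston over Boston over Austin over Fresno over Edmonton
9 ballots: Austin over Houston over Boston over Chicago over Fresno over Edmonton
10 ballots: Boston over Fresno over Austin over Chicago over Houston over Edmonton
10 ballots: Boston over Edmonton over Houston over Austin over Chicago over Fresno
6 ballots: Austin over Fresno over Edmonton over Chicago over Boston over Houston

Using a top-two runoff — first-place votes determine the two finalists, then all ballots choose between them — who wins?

Boston

Round 1 first-place votes: Fresno 0, Houston 0, Chicago 11, Edmonton 0, Austin 15, Boston 20. Boston and Austin advance.
Runoff: Boston is ranked above Austin on 31 ballots, Austin above Boston on 15.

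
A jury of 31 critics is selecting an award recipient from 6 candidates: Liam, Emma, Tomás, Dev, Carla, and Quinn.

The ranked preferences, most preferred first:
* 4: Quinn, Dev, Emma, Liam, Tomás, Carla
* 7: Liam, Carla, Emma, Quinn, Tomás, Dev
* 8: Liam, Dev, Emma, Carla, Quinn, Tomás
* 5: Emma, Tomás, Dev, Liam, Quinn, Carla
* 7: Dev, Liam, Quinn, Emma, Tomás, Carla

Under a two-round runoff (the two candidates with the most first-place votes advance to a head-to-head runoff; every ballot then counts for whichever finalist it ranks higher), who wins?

Round 1 first-place votes: Liam 15, Emma 5, Tomás 0, Dev 7, Carla 0, Quinn 4. Liam and Dev advance.
Runoff: Liam is ranked above Dev on 15 ballots, Dev above Liam on 16.

Dev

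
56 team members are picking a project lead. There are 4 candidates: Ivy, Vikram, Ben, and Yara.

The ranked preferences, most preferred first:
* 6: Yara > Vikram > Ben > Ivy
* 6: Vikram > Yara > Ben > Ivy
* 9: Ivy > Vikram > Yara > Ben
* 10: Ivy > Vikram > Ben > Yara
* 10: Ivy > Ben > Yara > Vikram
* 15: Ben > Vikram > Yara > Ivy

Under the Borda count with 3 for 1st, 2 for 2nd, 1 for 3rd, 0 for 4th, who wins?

Ivy: 6×0 + 6×0 + 9×3 + 10×3 + 10×3 + 15×0 = 87
Vikram: 6×2 + 6×3 + 9×2 + 10×2 + 10×0 + 15×2 = 98
Ben: 6×1 + 6×1 + 9×0 + 10×1 + 10×2 + 15×3 = 87
Yara: 6×3 + 6×2 + 9×1 + 10×0 + 10×1 + 15×1 = 64

Vikram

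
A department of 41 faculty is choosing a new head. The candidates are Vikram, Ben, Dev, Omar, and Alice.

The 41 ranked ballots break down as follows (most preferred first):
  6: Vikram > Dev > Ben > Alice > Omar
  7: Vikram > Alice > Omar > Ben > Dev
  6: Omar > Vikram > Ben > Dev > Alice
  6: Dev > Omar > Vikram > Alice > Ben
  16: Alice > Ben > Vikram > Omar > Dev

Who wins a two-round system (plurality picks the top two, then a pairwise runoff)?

Vikram

Round 1 first-place votes: Vikram 13, Ben 0, Dev 6, Omar 6, Alice 16. Alice and Vikram advance.
Runoff: Alice is ranked above Vikram on 16 ballots, Vikram above Alice on 25.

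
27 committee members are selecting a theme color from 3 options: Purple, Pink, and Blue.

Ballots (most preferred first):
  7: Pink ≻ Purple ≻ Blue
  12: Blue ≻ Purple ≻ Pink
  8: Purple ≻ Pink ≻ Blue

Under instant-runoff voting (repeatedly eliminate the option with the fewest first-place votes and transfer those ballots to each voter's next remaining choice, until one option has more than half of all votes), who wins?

Round 1: Purple 8, Pink 7, Blue 12. Pink eliminated.
Round 2: Purple 15, Blue 12. Purple has a majority (≥14).

Purple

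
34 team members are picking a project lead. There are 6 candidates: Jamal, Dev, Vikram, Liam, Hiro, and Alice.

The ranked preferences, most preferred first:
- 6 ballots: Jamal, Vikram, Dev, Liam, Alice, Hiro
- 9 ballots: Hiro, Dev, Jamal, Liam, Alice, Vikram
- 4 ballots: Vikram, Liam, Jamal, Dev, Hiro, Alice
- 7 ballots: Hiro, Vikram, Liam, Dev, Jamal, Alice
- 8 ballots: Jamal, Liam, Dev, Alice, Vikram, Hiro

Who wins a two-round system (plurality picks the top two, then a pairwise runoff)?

Round 1 first-place votes: Jamal 14, Dev 0, Vikram 4, Liam 0, Hiro 16, Alice 0. Hiro and Jamal advance.
Runoff: Hiro is ranked above Jamal on 16 ballots, Jamal above Hiro on 18.

Jamal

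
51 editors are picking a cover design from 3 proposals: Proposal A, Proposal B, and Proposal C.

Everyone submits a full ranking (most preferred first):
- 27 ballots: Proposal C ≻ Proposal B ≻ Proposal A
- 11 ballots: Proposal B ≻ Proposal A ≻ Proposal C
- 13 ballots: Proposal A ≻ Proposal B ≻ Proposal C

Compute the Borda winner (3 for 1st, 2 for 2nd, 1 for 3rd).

Proposal B

Proposal A: 27×1 + 11×2 + 13×3 = 88
Proposal B: 27×2 + 11×3 + 13×2 = 113
Proposal C: 27×3 + 11×1 + 13×1 = 105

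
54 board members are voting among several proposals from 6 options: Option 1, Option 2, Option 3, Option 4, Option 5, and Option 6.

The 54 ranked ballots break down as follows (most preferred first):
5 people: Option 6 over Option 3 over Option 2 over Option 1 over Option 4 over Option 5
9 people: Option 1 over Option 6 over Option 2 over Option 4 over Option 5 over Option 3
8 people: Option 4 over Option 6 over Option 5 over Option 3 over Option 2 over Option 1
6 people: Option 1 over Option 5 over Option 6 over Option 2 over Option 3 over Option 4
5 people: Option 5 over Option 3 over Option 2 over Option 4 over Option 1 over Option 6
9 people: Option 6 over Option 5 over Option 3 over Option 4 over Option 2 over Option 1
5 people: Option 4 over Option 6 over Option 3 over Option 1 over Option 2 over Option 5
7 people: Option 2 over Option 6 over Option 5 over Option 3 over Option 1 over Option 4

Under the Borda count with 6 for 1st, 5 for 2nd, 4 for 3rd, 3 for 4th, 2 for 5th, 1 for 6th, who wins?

Option 1: 5×3 + 9×6 + 8×1 + 6×6 + 5×2 + 9×1 + 5×3 + 7×2 = 161
Option 2: 5×4 + 9×4 + 8×2 + 6×3 + 5×4 + 9×2 + 5×2 + 7×6 = 180
Option 3: 5×5 + 9×1 + 8×3 + 6×2 + 5×5 + 9×4 + 5×4 + 7×3 = 172
Option 4: 5×2 + 9×3 + 8×6 + 6×1 + 5×3 + 9×3 + 5×6 + 7×1 = 170
Option 5: 5×1 + 9×2 + 8×4 + 6×5 + 5×6 + 9×5 + 5×1 + 7×4 = 193
Option 6: 5×6 + 9×5 + 8×5 + 6×4 + 5×1 + 9×6 + 5×5 + 7×5 = 258

Option 6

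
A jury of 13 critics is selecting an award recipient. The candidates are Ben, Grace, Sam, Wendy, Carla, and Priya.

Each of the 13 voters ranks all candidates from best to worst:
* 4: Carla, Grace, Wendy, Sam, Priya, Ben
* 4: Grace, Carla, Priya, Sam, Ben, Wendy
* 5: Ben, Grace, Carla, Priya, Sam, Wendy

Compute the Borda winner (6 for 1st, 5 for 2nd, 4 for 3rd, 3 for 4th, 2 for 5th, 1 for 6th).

Grace

Ben: 4×1 + 4×2 + 5×6 = 42
Grace: 4×5 + 4×6 + 5×5 = 69
Sam: 4×3 + 4×3 + 5×2 = 34
Wendy: 4×4 + 4×1 + 5×1 = 25
Carla: 4×6 + 4×5 + 5×4 = 64
Priya: 4×2 + 4×4 + 5×3 = 39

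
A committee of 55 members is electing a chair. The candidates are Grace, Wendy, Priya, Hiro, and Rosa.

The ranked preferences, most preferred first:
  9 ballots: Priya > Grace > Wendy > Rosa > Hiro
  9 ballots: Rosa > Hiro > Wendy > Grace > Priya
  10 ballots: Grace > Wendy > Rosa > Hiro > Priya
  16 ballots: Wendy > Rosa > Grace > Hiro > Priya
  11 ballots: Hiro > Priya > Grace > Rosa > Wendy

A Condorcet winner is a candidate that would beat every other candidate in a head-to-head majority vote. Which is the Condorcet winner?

Grace vs Wendy: 30–25
Grace vs Priya: 35–20
Grace vs Hiro: 35–20
Grace vs Rosa: 30–25
Grace beats every other candidate.

Grace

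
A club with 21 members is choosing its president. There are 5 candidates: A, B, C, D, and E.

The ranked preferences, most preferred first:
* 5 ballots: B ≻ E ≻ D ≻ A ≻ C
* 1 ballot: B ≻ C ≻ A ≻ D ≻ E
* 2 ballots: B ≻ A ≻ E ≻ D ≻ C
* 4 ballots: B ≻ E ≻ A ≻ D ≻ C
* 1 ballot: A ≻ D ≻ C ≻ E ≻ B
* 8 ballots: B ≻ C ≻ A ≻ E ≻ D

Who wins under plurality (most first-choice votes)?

First-place votes: A 1, B 20, C 0, D 0, E 0.

B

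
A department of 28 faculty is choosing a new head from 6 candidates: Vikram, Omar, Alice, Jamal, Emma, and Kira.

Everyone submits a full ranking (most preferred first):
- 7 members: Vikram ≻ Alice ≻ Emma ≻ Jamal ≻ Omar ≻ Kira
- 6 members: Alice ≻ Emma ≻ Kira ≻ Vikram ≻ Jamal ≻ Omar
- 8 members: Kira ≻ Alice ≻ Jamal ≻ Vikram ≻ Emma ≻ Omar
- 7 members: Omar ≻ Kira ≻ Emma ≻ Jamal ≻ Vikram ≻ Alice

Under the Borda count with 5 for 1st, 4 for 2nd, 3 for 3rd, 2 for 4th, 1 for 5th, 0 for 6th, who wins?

Alice

Vikram: 7×5 + 6×2 + 8×2 + 7×1 = 70
Omar: 7×1 + 6×0 + 8×0 + 7×5 = 42
Alice: 7×4 + 6×5 + 8×4 + 7×0 = 90
Jamal: 7×2 + 6×1 + 8×3 + 7×2 = 58
Emma: 7×3 + 6×4 + 8×1 + 7×3 = 74
Kira: 7×0 + 6×3 + 8×5 + 7×4 = 86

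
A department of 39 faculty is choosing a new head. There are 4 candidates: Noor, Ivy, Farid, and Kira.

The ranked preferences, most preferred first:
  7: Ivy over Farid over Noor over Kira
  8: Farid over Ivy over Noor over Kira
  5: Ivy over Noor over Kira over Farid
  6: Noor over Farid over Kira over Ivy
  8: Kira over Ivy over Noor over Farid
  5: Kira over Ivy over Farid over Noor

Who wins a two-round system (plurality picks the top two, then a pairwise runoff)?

Round 1 first-place votes: Noor 6, Ivy 12, Farid 8, Kira 13. Kira and Ivy advance.
Runoff: Kira is ranked above Ivy on 19 ballots, Ivy above Kira on 20.

Ivy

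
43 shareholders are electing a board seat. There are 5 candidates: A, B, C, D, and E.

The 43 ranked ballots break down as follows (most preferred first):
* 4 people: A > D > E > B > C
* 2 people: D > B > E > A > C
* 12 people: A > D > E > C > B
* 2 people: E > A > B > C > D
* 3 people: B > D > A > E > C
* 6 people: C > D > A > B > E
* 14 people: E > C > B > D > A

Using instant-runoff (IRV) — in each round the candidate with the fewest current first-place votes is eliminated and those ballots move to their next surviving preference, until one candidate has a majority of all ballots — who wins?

Round 1: A 16, B 3, C 6, D 2, E 16. D eliminated.
Round 2: A 16, B 5, C 6, E 16. B eliminated.
Round 3: A 19, C 6, E 18. C eliminated.
Round 4: A 25, E 18. A has a majority (≥22).

A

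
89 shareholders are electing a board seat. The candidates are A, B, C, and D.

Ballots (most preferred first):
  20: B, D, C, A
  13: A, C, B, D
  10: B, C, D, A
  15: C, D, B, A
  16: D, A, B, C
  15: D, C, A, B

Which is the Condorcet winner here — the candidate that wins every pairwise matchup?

D vs A: 76–13
D vs B: 46–43
D vs C: 51–38
D beats every other candidate.

D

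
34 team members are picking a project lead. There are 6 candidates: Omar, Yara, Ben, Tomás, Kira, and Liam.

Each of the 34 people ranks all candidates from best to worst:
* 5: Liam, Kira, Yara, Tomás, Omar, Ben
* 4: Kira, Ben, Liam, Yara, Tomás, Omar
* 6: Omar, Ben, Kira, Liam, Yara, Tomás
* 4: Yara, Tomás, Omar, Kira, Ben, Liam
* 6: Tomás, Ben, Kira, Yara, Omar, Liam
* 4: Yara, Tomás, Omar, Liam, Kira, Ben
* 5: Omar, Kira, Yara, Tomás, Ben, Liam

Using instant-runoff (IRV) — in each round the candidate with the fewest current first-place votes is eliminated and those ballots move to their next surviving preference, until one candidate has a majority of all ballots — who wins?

Round 1: Omar 11, Yara 8, Ben 0, Tomás 6, Kira 4, Liam 5. Ben eliminated.
Round 2: Omar 11, Yara 8, Tomás 6, Kira 4, Liam 5. Kira eliminated.
Round 3: Omar 11, Yara 8, Tomás 6, Liam 9. Tomás eliminated.
Round 4: Omar 11, Yara 14, Liam 9. Liam eliminated.
Round 5: Omar 11, Yara 23. Yara has a majority (≥18).

Yara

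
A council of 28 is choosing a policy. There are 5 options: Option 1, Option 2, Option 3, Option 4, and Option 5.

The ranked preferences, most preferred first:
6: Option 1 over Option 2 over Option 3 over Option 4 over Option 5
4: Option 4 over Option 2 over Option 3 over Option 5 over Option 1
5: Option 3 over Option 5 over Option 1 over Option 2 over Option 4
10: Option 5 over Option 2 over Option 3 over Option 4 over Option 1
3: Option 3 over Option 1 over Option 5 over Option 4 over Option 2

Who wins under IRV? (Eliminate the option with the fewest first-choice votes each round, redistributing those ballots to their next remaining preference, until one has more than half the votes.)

Option 3

Round 1: Option 1 6, Option 2 0, Option 3 8, Option 4 4, Option 5 10. Option 2 eliminated.
Round 2: Option 1 6, Option 3 8, Option 4 4, Option 5 10. Option 4 eliminated.
Round 3: Option 1 6, Option 3 12, Option 5 10. Option 1 eliminated.
Round 4: Option 3 18, Option 5 10. Option 3 has a majority (≥15).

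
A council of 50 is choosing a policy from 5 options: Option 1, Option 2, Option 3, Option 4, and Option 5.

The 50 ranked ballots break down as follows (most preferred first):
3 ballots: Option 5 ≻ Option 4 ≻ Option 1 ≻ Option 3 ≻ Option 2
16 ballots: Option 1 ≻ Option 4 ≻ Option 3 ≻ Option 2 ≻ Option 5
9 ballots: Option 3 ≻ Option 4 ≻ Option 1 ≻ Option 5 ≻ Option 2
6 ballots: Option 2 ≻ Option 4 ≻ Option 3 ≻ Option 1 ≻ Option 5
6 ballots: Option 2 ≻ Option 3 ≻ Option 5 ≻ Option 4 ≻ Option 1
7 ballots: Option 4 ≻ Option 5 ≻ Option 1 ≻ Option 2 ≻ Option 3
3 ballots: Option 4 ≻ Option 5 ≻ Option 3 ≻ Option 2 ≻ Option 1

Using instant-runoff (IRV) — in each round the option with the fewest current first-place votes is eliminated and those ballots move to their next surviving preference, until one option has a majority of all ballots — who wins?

Round 1: Option 1 16, Option 2 12, Option 3 9, Option 4 10, Option 5 3. Option 5 eliminated.
Round 2: Option 1 16, Option 2 12, Option 3 9, Option 4 13. Option 3 eliminated.
Round 3: Option 1 16, Option 2 12, Option 4 22. Option 2 eliminated.
Round 4: Option 1 16, Option 4 34. Option 4 has a majority (≥26).

Option 4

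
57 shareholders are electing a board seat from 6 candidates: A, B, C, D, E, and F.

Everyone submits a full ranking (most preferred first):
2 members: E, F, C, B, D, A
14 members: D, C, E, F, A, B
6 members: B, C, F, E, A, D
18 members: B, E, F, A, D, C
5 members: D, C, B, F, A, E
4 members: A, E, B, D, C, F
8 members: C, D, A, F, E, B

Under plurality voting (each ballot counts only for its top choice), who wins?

B

First-place votes: A 4, B 24, C 8, D 19, E 2, F 0.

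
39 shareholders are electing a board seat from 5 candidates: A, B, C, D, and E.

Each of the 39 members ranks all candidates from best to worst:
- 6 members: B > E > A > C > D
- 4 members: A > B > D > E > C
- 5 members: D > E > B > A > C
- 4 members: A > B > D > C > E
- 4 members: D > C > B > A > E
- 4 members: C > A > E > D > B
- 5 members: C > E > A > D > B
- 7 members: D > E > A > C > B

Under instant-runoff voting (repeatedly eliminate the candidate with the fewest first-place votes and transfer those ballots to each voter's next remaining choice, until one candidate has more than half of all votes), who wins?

Round 1: A 8, B 6, C 9, D 16, E 0. E eliminated.
Round 2: A 8, B 6, C 9, D 16. B eliminated.
Round 3: A 14, C 9, D 16. C eliminated.
Round 4: A 23, D 16. A has a majority (≥20).

A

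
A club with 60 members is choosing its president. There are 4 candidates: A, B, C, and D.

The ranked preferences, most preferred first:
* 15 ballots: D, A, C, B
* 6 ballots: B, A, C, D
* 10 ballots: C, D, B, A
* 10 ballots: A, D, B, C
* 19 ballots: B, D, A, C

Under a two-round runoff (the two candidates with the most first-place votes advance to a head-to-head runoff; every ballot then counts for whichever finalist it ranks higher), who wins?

Round 1 first-place votes: A 10, B 25, C 10, D 15. B and D advance.
Runoff: B is ranked above D on 25 ballots, D above B on 35.

D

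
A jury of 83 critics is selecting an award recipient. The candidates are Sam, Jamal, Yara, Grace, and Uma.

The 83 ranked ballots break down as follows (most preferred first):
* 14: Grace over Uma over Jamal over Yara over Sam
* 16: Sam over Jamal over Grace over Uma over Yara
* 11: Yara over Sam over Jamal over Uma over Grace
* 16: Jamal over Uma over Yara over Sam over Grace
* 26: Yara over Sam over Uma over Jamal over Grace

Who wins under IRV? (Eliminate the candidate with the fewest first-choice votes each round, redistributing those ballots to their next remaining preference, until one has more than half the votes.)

Round 1: Sam 16, Jamal 16, Yara 37, Grace 14, Uma 0. Uma eliminated.
Round 2: Sam 16, Jamal 16, Yara 37, Grace 14. Grace eliminated.
Round 3: Sam 16, Jamal 30, Yara 37. Sam eliminated.
Round 4: Jamal 46, Yara 37. Jamal has a majority (≥42).

Jamal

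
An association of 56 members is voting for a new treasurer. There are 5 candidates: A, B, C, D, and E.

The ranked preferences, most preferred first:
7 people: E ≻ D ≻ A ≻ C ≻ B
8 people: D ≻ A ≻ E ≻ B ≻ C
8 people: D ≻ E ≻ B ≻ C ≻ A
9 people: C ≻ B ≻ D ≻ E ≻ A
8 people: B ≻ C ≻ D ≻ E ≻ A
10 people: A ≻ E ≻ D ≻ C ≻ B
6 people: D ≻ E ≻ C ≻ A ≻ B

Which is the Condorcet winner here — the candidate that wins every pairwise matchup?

D vs A: 46–10
D vs B: 39–17
D vs C: 39–17
D vs E: 39–17
D beats every other candidate.

D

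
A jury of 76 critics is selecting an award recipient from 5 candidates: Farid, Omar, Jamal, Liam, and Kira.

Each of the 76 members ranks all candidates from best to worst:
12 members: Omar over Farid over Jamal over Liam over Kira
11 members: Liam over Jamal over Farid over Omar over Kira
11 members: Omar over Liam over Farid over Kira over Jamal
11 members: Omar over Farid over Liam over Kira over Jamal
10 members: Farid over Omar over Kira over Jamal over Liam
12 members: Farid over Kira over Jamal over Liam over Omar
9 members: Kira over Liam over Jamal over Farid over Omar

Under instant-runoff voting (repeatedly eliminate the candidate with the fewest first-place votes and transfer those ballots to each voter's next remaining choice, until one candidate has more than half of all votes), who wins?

Round 1: Farid 22, Omar 34, Jamal 0, Liam 11, Kira 9. Jamal eliminated.
Round 2: Farid 22, Omar 34, Liam 11, Kira 9. Kira eliminated.
Round 3: Farid 22, Omar 34, Liam 20. Liam eliminated.
Round 4: Farid 42, Omar 34. Farid has a majority (≥39).

Farid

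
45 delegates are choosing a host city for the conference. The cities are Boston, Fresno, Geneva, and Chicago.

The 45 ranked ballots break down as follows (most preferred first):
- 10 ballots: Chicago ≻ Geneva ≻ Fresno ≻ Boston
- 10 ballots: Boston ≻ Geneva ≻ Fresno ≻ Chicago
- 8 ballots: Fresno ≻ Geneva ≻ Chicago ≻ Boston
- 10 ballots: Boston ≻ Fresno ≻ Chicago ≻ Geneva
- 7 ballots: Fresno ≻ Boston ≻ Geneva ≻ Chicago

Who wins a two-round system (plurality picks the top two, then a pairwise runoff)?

Fresno

Round 1 first-place votes: Boston 20, Fresno 15, Geneva 0, Chicago 10. Boston and Fresno advance.
Runoff: Boston is ranked above Fresno on 20 ballots, Fresno above Boston on 25.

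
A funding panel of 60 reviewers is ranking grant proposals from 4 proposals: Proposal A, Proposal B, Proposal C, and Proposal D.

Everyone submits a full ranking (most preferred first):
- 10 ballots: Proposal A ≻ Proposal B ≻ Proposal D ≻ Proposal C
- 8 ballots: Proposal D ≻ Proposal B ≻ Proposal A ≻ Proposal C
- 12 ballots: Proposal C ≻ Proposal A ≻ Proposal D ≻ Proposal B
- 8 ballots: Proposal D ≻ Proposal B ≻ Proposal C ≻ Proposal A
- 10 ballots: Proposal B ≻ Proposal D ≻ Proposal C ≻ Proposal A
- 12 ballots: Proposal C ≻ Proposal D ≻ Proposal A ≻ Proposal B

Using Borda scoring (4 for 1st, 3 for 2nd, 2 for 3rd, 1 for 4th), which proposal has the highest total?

Proposal A: 10×4 + 8×2 + 12×3 + 8×1 + 10×1 + 12×2 = 134
Proposal B: 10×3 + 8×3 + 12×1 + 8×3 + 10×4 + 12×1 = 142
Proposal C: 10×1 + 8×1 + 12×4 + 8×2 + 10×2 + 12×4 = 150
Proposal D: 10×2 + 8×4 + 12×2 + 8×4 + 10×3 + 12×3 = 174

Proposal D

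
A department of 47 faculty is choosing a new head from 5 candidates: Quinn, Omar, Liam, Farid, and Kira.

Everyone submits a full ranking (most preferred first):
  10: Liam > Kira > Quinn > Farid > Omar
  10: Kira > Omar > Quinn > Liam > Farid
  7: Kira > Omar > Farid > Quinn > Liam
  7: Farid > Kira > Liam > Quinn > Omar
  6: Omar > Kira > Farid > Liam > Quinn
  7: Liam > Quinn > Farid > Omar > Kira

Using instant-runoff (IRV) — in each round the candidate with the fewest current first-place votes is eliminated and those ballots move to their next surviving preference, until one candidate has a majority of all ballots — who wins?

Round 1: Quinn 0, Omar 6, Liam 17, Farid 7, Kira 17. Quinn eliminated.
Round 2: Omar 6, Liam 17, Farid 7, Kira 17. Omar eliminated.
Round 3: Liam 17, Farid 7, Kira 23. Farid eliminated.
Round 4: Liam 17, Kira 30. Kira has a majority (≥24).

Kira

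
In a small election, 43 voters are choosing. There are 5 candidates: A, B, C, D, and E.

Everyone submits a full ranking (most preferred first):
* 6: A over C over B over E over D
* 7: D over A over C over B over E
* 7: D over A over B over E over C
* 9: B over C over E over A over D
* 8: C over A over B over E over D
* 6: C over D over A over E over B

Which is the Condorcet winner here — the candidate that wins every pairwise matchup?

C vs A: 23–20
C vs B: 27–16
C vs D: 29–14
C vs E: 36–7
C beats every other candidate.

C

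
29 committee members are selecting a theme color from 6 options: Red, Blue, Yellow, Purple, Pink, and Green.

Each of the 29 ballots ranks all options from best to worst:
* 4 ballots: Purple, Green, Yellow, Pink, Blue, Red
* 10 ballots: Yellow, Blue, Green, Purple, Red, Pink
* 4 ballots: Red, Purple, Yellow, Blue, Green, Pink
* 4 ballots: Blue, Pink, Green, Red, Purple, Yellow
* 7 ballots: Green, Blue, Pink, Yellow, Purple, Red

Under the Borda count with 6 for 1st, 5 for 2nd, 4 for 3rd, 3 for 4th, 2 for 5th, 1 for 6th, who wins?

Blue

Red: 4×1 + 10×2 + 4×6 + 4×3 + 7×1 = 67
Blue: 4×2 + 10×5 + 4×3 + 4×6 + 7×5 = 129
Yellow: 4×4 + 10×6 + 4×4 + 4×1 + 7×3 = 117
Purple: 4×6 + 10×3 + 4×5 + 4×2 + 7×2 = 96
Pink: 4×3 + 10×1 + 4×1 + 4×5 + 7×4 = 74
Green: 4×5 + 10×4 + 4×2 + 4×4 + 7×6 = 126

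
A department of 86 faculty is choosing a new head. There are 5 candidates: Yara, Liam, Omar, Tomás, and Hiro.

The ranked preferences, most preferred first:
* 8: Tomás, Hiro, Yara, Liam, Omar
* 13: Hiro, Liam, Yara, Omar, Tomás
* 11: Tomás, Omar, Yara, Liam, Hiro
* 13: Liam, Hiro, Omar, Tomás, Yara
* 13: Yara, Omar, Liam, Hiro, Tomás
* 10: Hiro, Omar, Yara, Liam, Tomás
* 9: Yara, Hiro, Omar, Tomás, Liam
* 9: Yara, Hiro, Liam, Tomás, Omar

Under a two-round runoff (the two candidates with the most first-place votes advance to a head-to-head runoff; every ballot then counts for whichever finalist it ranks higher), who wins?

Hiro

Round 1 first-place votes: Yara 31, Liam 13, Omar 0, Tomás 19, Hiro 23. Yara and Hiro advance.
Runoff: Yara is ranked above Hiro on 42 ballots, Hiro above Yara on 44.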